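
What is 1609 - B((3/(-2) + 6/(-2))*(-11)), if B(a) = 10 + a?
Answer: 3099/2 ≈ 1549.5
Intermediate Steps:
1609 - B((3/(-2) + 6/(-2))*(-11)) = 1609 - (10 + (3/(-2) + 6/(-2))*(-11)) = 1609 - (10 + (3*(-½) + 6*(-½))*(-11)) = 1609 - (10 + (-3/2 - 3)*(-11)) = 1609 - (10 - 9/2*(-11)) = 1609 - (10 + 99/2) = 1609 - 1*119/2 = 1609 - 119/2 = 3099/2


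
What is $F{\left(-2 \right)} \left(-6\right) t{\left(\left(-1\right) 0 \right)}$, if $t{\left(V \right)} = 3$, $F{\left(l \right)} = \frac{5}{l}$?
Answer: $45$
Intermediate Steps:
$F{\left(-2 \right)} \left(-6\right) t{\left(\left(-1\right) 0 \right)} = \frac{5}{-2} \left(-6\right) 3 = 5 \left(- \frac{1}{2}\right) \left(-6\right) 3 = \left(- \frac{5}{2}\right) \left(-6\right) 3 = 15 \cdot 3 = 45$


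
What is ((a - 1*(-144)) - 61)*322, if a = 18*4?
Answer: 49910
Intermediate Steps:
a = 72
((a - 1*(-144)) - 61)*322 = ((72 - 1*(-144)) - 61)*322 = ((72 + 144) - 61)*322 = (216 - 61)*322 = 155*322 = 49910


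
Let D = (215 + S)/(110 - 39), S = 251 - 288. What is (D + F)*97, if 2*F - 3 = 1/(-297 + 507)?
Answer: 11597417/29820 ≈ 388.91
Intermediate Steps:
F = 631/420 (F = 3/2 + 1/(2*(-297 + 507)) = 3/2 + (½)/210 = 3/2 + (½)*(1/210) = 3/2 + 1/420 = 631/420 ≈ 1.5024)
S = -37
D = 178/71 (D = (215 - 37)/(110 - 39) = 178/71 ≈ 2.5070)
(D + F)*97 = (178/71 + 631/420)*97 = (119561/29820)*97 = 11597417/29820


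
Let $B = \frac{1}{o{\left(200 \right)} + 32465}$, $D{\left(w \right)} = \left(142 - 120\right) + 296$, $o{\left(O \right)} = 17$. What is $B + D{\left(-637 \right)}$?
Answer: $\frac{10329277}{32482} \approx 318.0$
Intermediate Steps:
$D{\left(w \right)} = 318$ ($D{\left(w \right)} = \left(142 - 120\right) + 296 = 22 + 296 = 318$)
$B = \frac{1}{32482}$ ($B = \frac{1}{17 + 32465} = \frac{1}{32482} \approx 3.0786 \cdot 10^{-5}$)
$B + D{\left(-637 \right)} = \frac{1}{32482} + 318 = \frac{10329277}{32482}$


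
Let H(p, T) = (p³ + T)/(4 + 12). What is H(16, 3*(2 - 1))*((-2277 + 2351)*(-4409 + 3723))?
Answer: -52020409/4 ≈ -1.3005e+7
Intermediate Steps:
H(p, T) = T/16 + p³/16 (H(p, T) = (T + p³)/16 = (T + p³)*(1/16) = T/16 + p³/16)
H(16, 3*(2 - 1))*((-2277 + 2351)*(-4409 + 3723)) = ((3*(2 - 1))/16 + (1/16)*16³)*((-2277 + 2351)*(-4409 + 3723)) = ((3*1)/16 + (1/16)*4096)*(74*(-686)) = ((1/16)*3 + 256)*(-50764) = (3/16 + 256)*(-50764) = (4099/16)*(-50764) = -52020409/4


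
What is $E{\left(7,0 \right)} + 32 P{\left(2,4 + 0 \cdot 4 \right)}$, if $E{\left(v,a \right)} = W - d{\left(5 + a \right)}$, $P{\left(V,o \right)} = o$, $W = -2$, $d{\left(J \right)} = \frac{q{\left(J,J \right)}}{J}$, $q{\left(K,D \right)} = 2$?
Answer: $\frac{628}{5} \approx 125.6$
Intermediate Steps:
$d{\left(J \right)} = \frac{2}{J}$
$E{\left(v,a \right)} = -2 - \frac{2}{5 + a}$
$E{\left(7,0 \right)} + 32 P{\left(2,4 + 0 \cdot 4 \right)} = \frac{2 \left(-6 - 0\right)}{5 + 0} + 32 \left(4 + 0 \cdot 4\right) = \frac{2 \left(-6 + 0\right)}{5} + 32 \left(4 + 0\right) = 2 \cdot \frac{1}{5} \left(-6\right) + 32 \cdot 4 = - \frac{12}{5} + 128 = \frac{628}{5}$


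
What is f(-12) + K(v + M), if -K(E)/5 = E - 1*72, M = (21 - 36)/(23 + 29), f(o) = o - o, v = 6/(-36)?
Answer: 56515/156 ≈ 362.28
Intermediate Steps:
v = -⅙ (v = 6*(-1/36) = -⅙ ≈ -0.16667)
f(o) = 0
M = -15/52 ≈ -0.28846
K(E) = 360 - 5*E (K(E) = -5*(E - 1*72) = -5*(E - 72) = -5*(-72 + E) = 360 - 5*E)
f(-12) + K(v + M) = 0 + (360 - 5*(-⅙ - 15/52)) = 0 + (360 - 5*(-71/156)) = 0 + (360 + 355/156) = 0 + 56515/156 = 56515/156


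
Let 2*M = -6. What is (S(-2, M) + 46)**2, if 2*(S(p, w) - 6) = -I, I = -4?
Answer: 2916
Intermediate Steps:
M = -3 (M = (1/2)*(-6) = -3)
S(p, w) = 8 (S(p, w) = 6 + (-1*(-4))/2 = 6 + (1/2)*4 = 6 + 2 = 8)
(S(-2, M) + 46)**2 = (8 + 46)**2 = 54**2 = 2916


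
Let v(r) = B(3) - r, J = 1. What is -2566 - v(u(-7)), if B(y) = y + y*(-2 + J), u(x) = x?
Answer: -2573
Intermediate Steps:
B(y) = 0 (B(y) = y + y*(-2 + 1) = y + y*(-1) = y - y = 0)
v(r) = -r (v(r) = 0 - r = -r)
-2566 - v(u(-7)) = -2566 - (-1)*(-7) = -2566 - 1*7 = -2566 - 7 = -2573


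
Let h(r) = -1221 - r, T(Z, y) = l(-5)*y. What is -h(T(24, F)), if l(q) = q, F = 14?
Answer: 1151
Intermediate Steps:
T(Z, y) = -5*y
-h(T(24, F)) = -(-1221 - (-5)*14) = -(-1221 - 1*(-70)) = -(-1221 + 70) = -1*(-1151) = 1151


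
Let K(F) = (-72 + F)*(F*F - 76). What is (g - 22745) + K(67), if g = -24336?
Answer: -69146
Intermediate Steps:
K(F) = (-76 + F²)*(-72 + F) (K(F) = (-72 + F)*(F² - 76) = (-72 + F)*(-76 + F²) = (-76 + F²)*(-72 + F))
(g - 22745) + K(67) = (-24336 - 22745) + (5472 + 67³ - 76*67 - 72*67²) = -47081 + (5472 + 300763 - 5092 - 72*4489) = -47081 + (5472 + 300763 - 5092 - 323208) = -47081 - 22065 = -69146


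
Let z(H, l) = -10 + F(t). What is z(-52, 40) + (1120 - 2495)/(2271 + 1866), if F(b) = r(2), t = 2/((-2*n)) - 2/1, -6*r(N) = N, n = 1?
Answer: -14708/1379 ≈ -10.666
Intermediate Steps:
r(N) = -N/6
t = -3 (t = 2/((-2*1)) - 2/1 = 2/(-2) - 2*1 = 2*(-½) - 2 = -1 - 2 = -3)
F(b) = -⅓ (F(b) = -⅙*2 = -⅓)
z(H, l) = -31/3 (z(H, l) = -10 - ⅓ = -31/3)
z(-52, 40) + (1120 - 2495)/(2271 + 1866) = -31/3 + (1120 - 2495)/(2271 + 1866) = -31/3 - 1375/4137 = -14708/1379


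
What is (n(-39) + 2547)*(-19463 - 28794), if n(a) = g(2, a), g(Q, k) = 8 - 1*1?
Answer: -123248378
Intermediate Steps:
g(Q, k) = 7 (g(Q, k) = 8 - 1 = 7)
n(a) = 7
(n(-39) + 2547)*(-19463 - 28794) = (7 + 2547)*(-19463 - 28794) = 2554*(-48257) = -123248378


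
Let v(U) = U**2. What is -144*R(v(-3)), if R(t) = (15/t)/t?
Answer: -80/3 ≈ -26.667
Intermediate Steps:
R(t) = 15/t**2
-144*R(v(-3)) = -2160/((-3)**2)**2 = -2160/9**2 = -2160/81 = -144*5/27 = -80/3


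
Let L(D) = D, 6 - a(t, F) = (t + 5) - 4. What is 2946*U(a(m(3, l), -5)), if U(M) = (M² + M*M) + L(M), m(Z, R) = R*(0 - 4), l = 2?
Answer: 1034046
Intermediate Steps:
m(Z, R) = -4*R (m(Z, R) = R*(-4) = -4*R)
a(t, F) = 5 - t (a(t, F) = 6 - ((t + 5) - 4) = 6 - ((5 + t) - 4) = 6 - (1 + t) = 6 + (-1 - t) = 5 - t)
U(M) = M + 2*M² (U(M) = (M² + M*M) + M = (M² + M²) + M = 2*M² + M = M + 2*M²)
2946*U(a(m(3, l), -5)) = 2946*((5 - (-4)*2)*(1 + 2*(5 - (-4)*2))) = 2946*((5 - 1*(-8))*(1 + 2*(5 - 1*(-8)))) = 2946*((5 + 8)*(1 + 2*(5 + 8))) = 2946*(13*(1 + 2*13)) = 2946*(13*(1 + 26)) = 2946*(13*27) = 2946*351 = 1034046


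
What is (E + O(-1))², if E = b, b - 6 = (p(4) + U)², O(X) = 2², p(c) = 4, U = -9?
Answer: 1225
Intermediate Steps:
O(X) = 4
b = 31 (b = 6 + (4 - 9)² = 6 + (-5)² = 6 + 25 = 31)
E = 31
(E + O(-1))² = (31 + 4)² = 35² = 1225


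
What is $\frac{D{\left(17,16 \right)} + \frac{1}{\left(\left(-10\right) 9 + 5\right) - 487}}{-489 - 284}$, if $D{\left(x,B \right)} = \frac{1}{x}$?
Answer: $- \frac{555}{7516652} \approx -7.3836 \cdot 10^{-5}$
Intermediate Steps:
$\frac{D{\left(17,16 \right)} + \frac{1}{\left(\left(-10\right) 9 + 5\right) - 487}}{-489 - 284} = \frac{\frac{1}{17} + \frac{1}{\left(\left(-10\right) 9 + 5\right) - 487}}{-489 - 284} = \frac{\frac{1}{17} + \frac{1}{\left(-90 + 5\right) - 487}}{-773} = \left(\frac{1}{17} + \frac{1}{-85 - 487}\right) \left(- \frac{1}{773}\right) = \left(\frac{1}{17} + \frac{1}{-572}\right) \left(- \frac{1}{773}\right) = \left(\frac{1}{17} - \frac{1}{572}\right) \left(- \frac{1}{773}\right) = \frac{555}{9724} \left(- \frac{1}{773}\right) = - \frac{555}{7516652}$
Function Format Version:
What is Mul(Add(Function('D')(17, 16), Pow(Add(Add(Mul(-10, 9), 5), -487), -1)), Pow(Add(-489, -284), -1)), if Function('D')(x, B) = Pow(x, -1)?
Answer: Rational(-555, 7516652) ≈ -7.3836e-5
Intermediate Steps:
Mul(Add(Function('D')(17, 16), Pow(Add(Add(Mul(-10, 9), 5), -487), -1)), Pow(Add(-489, -284), -1)) = Mul(Add(Pow(17, -1), Pow(Add(Add(Mul(-10, 9), 5), -487), -1)), Pow(Add(-489, -284), -1)) = Mul(Add(Rational(1, 17), Pow(Add(Add(-90, 5), -487), -1)), Pow(-773, -1)) = Mul(Add(Rational(1, 17), Pow(Add(-85, -487), -1)), Rational(-1, 773)) = Mul(Add(Rational(1, 17), Pow(-572, -1)), Rational(-1, 773)) = Mul(Add(Rational(1, 17), Rational(-1, 572)), Rational(-1, 773)) = Mul(Rational(555, 9724), Rational(-1, 773)) = Rational(-555, 7516652)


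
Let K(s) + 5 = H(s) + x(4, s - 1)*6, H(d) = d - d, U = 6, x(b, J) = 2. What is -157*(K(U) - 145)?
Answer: 21666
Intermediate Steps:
H(d) = 0
K(s) = 7 (K(s) = -5 + (0 + 2*6) = -5 + (0 + 12) = -5 + 12 = 7)
-157*(K(U) - 145) = -157*(7 - 145) = -157*(-138) = 21666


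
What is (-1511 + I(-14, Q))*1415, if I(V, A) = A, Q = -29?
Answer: -2179100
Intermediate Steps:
(-1511 + I(-14, Q))*1415 = (-1511 - 29)*1415 = -1540*1415 = -2179100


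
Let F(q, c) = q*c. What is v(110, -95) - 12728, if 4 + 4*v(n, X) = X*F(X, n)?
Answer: 470917/2 ≈ 2.3546e+5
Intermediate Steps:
F(q, c) = c*q
v(n, X) = -1 + n*X²/4 (v(n, X) = -1 + (X*(n*X))/4 = -1 + (X*(X*n))/4 = -1 + (n*X²)/4 = -1 + n*X²/4)
v(110, -95) - 12728 = (-1 + (¼)*110*(-95)²) - 12728 = (-1 + (¼)*110*9025) - 12728 = (-1 + 496375/2) - 12728 = 496373/2 - 12728 = 470917/2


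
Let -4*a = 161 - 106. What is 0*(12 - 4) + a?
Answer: -55/4 ≈ -13.750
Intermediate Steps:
a = -55/4 (a = -(161 - 106)/4 = -¼*55 = -55/4 ≈ -13.750)
0*(12 - 4) + a = 0*(12 - 4) - 55/4 = 0*8 - 55/4 = 0 - 55/4 = -55/4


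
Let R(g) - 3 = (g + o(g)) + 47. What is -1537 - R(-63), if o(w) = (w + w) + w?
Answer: -1335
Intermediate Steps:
o(w) = 3*w (o(w) = 2*w + w = 3*w)
R(g) = 50 + 4*g (R(g) = 3 + ((g + 3*g) + 47) = 3 + (4*g + 47) = 3 + (47 + 4*g) = 50 + 4*g)
-1537 - R(-63) = -1537 - (50 + 4*(-63)) = -1537 - (50 - 252) = -1537 - 1*(-202) = -1537 + 202 = -1335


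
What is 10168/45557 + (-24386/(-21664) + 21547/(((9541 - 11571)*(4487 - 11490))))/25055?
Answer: 676516347843961021/3030472493935423600 ≈ 0.22324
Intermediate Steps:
10168/45557 + (-24386/(-21664) + 21547/(((9541 - 11571)*(4487 - 11490))))/25055 = 10168*(1/45557) + (-24386*(-1/21664) + 21547/((-2030*(-7003))))*(1/25055) = 10168/45557 + (12193/10832 + 21547/14216090)*(1/25055) = 10168/45557 + (12193/10832 + 21547*(1/14216090))*(1/25055) = 10168/45557 + (12193/10832 + 743/490210)*(1/25055) = 10168/45557 + (2992589353/2654977360)*(1/25055) = 10168/45557 + 2992589353/66520457754800 = 676516347843961021/3030472493935423600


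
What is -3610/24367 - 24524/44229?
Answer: -757242998/1077728043 ≈ -0.70263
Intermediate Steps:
-3610/24367 - 24524/44229 = -757242998/1077728043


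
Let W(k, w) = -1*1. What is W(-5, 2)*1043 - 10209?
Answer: -11252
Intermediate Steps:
W(k, w) = -1
W(-5, 2)*1043 - 10209 = -1*1043 - 10209 = -1043 - 10209 = -11252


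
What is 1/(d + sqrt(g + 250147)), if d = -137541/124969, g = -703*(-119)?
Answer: 5729453743/1737693974086321 + 31234501922*sqrt(83451)/5213081922258963 ≈ 0.0017341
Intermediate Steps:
g = 83657
d = -137541/124969 (d = -137541*1/124969 = -137541/124969 ≈ -1.1006)
1/(d + sqrt(g + 250147)) = 1/(-137541/124969 + sqrt(83657 + 250147)) = 1/(-137541/124969 + sqrt(333804)) = 1/(-137541/124969 + 2*sqrt(83451))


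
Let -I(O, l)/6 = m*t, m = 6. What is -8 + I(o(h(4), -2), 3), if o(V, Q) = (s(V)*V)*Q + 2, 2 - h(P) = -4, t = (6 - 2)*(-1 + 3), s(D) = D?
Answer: -296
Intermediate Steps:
t = 8 (t = 4*2 = 8)
h(P) = 6 (h(P) = 2 - 1*(-4) = 2 + 4 = 6)
o(V, Q) = 2 + Q*V**2 (o(V, Q) = (V*V)*Q + 2 = V**2*Q + 2 = Q*V**2 + 2 = 2 + Q*V**2)
I(O, l) = -288 (I(O, l) = -36*8 = -6*48 = -288)
-8 + I(o(h(4), -2), 3) = -8 - 288 = -296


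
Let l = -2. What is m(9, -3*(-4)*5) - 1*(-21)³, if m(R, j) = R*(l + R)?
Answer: 9324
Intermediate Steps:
m(R, j) = R*(-2 + R)
m(9, -3*(-4)*5) - 1*(-21)³ = 9*(-2 + 9) - 1*(-21)³ = 9*7 - 1*(-9261) = 63 + 9261 = 9324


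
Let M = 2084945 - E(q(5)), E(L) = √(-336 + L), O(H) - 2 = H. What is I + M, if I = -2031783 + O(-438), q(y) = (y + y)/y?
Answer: 52726 - I*√334 ≈ 52726.0 - 18.276*I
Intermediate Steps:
O(H) = 2 + H
q(y) = 2 (q(y) = (2*y)/y = 2)
I = -2032219 (I = -2031783 + (2 - 438) = -2031783 - 436 = -2032219)
M = 2084945 - I*√334 (M = 2084945 - √(-336 + 2) = 2084945 - √(-334) = 2084945 - I*√334 ≈ 2.0849e+6 - 18.276*I)
I + M = -2032219 + (2084945 - I*√334) = 52726 - I*√334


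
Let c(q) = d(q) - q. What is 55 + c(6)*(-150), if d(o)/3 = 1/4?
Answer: 1685/2 ≈ 842.50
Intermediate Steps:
d(o) = ¾ (d(o) = 3/4 = 3*(¼) = ¾)
c(q) = ¾ - q
55 + c(6)*(-150) = 55 + (¾ - 1*6)*(-150) = 55 + (¾ - 6)*(-150) = 55 - 21/4*(-150) = 55 + 1575/2 = 1685/2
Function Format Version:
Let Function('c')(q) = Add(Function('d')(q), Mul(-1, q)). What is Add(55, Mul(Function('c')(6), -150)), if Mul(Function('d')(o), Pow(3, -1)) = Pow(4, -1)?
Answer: Rational(1685, 2) ≈ 842.50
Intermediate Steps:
Function('d')(o) = Rational(3, 4) (Function('d')(o) = Mul(3, Pow(4, -1)) = Mul(3, Rational(1, 4)) = Rational(3, 4))
Function('c')(q) = Add(Rational(3, 4), Mul(-1, q))
Add(55, Mul(Function('c')(6), -150)) = Add(55, Mul(Add(Rational(3, 4), Mul(-1, 6)), -150)) = Add(55, Mul(Add(Rational(3, 4), -6), -150)) = Add(55, Mul(Rational(-21, 4), -150)) = Add(55, Rational(1575, 2)) = Rational(1685, 2)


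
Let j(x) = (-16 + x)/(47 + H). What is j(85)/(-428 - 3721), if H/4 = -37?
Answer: 23/139683 ≈ 0.00016466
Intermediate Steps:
H = -148 (H = 4*(-37) = -148)
j(x) = 16/101 - x/101 (j(x) = (-16 + x)/(47 - 148) = (-16 + x)/(-101) = (-16 + x)*(-1/101) = 16/101 - x/101)
j(85)/(-428 - 3721) = (16/101 - 1/101*85)/(-428 - 3721) = (16/101 - 85/101)/(-4149) = -69/101*(-1/4149) = 23/139683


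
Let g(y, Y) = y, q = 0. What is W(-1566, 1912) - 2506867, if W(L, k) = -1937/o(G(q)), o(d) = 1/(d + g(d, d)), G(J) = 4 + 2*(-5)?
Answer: -2483623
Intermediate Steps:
G(J) = -6 (G(J) = 4 - 10 = -6)
o(d) = 1/(2*d) (o(d) = 1/(d + d) = 1/(2*d))
W(L, k) = 23244 (W(L, k) = -1937/((½)/(-6)) = -1937/((½)*(-⅙)) = -1937/(-1/12) = -1937*(-12) = 23244)
W(-1566, 1912) - 2506867 = 23244 - 2506867 = -2483623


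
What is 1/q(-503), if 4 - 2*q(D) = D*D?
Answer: -2/253005 ≈ -7.9050e-6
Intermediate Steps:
q(D) = 2 - D²/2 (q(D) = 2 - D*D/2 = 2 - D²/2)
1/q(-503) = 1/(2 - ½*(-503)²) = 1/(2 - ½*253009) = 1/(2 - 253009/2) = 1/(-253005/2) = -2/253005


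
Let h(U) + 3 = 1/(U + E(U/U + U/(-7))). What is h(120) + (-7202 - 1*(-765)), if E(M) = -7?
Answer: -727719/113 ≈ -6440.0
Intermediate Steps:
h(U) = -3 + 1/(-7 + U) (h(U) = -3 + 1/(U - 7) = -3 + 1/(-7 + U))
h(120) + (-7202 - 1*(-765)) = (22 - 3*120)/(-7 + 120) + (-7202 - 1*(-765)) = (22 - 360)/113 + (-7202 + 765) = (1/113)*(-338) - 6437 = -338/113 - 6437 = -727719/113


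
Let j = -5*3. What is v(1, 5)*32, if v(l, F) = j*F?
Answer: -2400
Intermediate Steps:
j = -15
v(l, F) = -15*F
v(1, 5)*32 = -15*5*32 = -75*32 = -2400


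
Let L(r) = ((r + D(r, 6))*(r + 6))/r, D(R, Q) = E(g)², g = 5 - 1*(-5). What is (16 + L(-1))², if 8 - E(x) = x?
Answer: 1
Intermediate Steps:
g = 10 (g = 5 + 5 = 10)
E(x) = 8 - x
D(R, Q) = 4 (D(R, Q) = (8 - 1*10)² = (8 - 10)² = (-2)² = 4)
L(r) = (4 + r)*(6 + r)/r (L(r) = ((r + 4)*(r + 6))/r = ((4 + r)*(6 + r))/r = (4 + r)*(6 + r)/r)
(16 + L(-1))² = (16 + (10 - 1 + 24/(-1)))² = (16 + (10 - 1 + 24*(-1)))² = (16 + (10 - 1 - 24))² = (16 - 15)² = 1² = 1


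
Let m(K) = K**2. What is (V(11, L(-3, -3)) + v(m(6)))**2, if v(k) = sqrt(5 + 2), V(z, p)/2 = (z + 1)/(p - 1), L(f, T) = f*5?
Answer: 37/4 - 3*sqrt(7) ≈ 1.3127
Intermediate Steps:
L(f, T) = 5*f
V(z, p) = 2*(1 + z)/(-1 + p) (V(z, p) = 2*((z + 1)/(p - 1)) = 2*((1 + z)/(-1 + p)) = 2*(1 + z)/(-1 + p))
v(k) = sqrt(7)
(V(11, L(-3, -3)) + v(m(6)))**2 = (2*(1 + 11)/(-1 + 5*(-3)) + sqrt(7))**2 = (2*12/(-1 - 15) + sqrt(7))**2 = (2*12/(-16) + sqrt(7))**2 = (2*(-1/16)*12 + sqrt(7))**2 = (-3/2 + sqrt(7))**2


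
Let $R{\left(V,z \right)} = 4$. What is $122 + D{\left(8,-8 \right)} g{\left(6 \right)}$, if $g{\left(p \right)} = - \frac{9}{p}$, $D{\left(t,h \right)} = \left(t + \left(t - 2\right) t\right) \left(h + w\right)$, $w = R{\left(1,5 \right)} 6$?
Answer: $-1222$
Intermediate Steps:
$w = 24$ ($w = 4 \cdot 6 = 24$)
$D{\left(t,h \right)} = \left(24 + h\right) \left(t + t \left(-2 + t\right)\right)$ ($D{\left(t,h \right)} = \left(t + \left(t - 2\right) t\right) \left(h + 24\right) = \left(t + \left(-2 + t\right) t\right) \left(24 + h\right) = \left(t + t \left(-2 + t\right)\right) \left(24 + h\right) = \left(24 + h\right) \left(t + t \left(-2 + t\right)\right)$)
$122 + D{\left(8,-8 \right)} g{\left(6 \right)} = 122 + 8 \left(-24 - -8 + 24 \cdot 8 - 64\right) \left(- \frac{9}{6}\right) = 122 + 8 \left(-24 + 8 + 192 - 64\right) \left(\left(-9\right) \frac{1}{6}\right) = 122 + 8 \cdot 112 \left(- \frac{3}{2}\right) = 122 + 896 \left(- \frac{3}{2}\right) = 122 - 1344 = -1222$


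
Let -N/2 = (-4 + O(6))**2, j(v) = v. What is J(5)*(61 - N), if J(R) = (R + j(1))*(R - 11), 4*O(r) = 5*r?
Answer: -3078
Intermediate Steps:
O(r) = 5*r/4 (O(r) = (5*r)/4 = 5*r/4)
N = -49/2 (N = -2*(-4 + (5/4)*6)**2 = -2*(-4 + 15/2)**2 = -2*(7/2)**2 = -2*49/4 = -49/2 ≈ -24.500)
J(R) = (1 + R)*(-11 + R) (J(R) = (R + 1)*(R - 11) = (1 + R)*(-11 + R))
J(5)*(61 - N) = (-11 + 5**2 - 10*5)*(61 - 1*(-49/2)) = (-11 + 25 - 50)*(61 + 49/2) = -36*171/2 = -3078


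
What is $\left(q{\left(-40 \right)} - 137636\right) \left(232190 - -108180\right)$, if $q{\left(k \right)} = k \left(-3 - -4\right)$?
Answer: $-46860780120$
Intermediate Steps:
$q{\left(k \right)} = k$ ($q{\left(k \right)} = k \left(-3 + 4\right) = k 1 = k$)
$\left(q{\left(-40 \right)} - 137636\right) \left(232190 - -108180\right) = \left(-40 - 137636\right) \left(232190 - -108180\right) = - 137676 \left(232190 + 108180\right) = \left(-137676\right) 340370 = -46860780120$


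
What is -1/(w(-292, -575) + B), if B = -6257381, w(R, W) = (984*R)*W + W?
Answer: -1/158955644 ≈ -6.2911e-9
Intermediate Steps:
w(R, W) = W + 984*R*W (w(R, W) = 984*R*W + W = W + 984*R*W)
-1/(w(-292, -575) + B) = -1/(-575*(1 + 984*(-292)) - 6257381) = -1/(-575*(1 - 287328) - 6257381) = -1/(-575*(-287327) - 6257381) = -1/(165213025 - 6257381) = -1/158955644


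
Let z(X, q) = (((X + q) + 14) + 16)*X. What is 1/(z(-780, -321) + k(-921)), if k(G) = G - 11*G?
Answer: 1/844590 ≈ 1.1840e-6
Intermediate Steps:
z(X, q) = X*(30 + X + q) (z(X, q) = ((14 + X + q) + 16)*X = (30 + X + q)*X = X*(30 + X + q))
k(G) = -10*G
1/(z(-780, -321) + k(-921)) = 1/(-780*(30 - 780 - 321) - 10*(-921)) = 1/(-780*(-1071) + 9210) = 1/(835380 + 9210) = 1/844590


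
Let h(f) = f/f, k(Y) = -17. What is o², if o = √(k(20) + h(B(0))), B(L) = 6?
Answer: -16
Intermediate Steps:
h(f) = 1
o = 4*I (o = √(-17 + 1) = √(-16) = 4*I ≈ 4.0*I)
o² = (4*I)² = -16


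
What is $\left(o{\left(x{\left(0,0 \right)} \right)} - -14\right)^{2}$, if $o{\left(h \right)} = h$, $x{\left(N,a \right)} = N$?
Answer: $196$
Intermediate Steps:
$\left(o{\left(x{\left(0,0 \right)} \right)} - -14\right)^{2} = \left(0 - -14\right)^{2} = \left(0 + 14\right)^{2} = 14^{2} = 196$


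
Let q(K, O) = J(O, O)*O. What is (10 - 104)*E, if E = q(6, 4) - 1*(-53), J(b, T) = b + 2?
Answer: -7238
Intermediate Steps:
J(b, T) = 2 + b
q(K, O) = O*(2 + O) (q(K, O) = (2 + O)*O = O*(2 + O))
E = 77 (E = 4*(2 + 4) - 1*(-53) = 4*6 + 53 = 24 + 53 = 77)
(10 - 104)*E = (10 - 104)*77 = -94*77 = -7238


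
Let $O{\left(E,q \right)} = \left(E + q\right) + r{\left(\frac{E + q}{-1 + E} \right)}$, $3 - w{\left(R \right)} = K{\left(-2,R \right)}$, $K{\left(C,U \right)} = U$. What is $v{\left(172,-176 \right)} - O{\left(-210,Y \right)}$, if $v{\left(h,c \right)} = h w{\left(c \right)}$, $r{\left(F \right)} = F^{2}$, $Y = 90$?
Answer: $\frac{1376040668}{44521} \approx 30908.0$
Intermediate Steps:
$w{\left(R \right)} = 3 - R$
$O{\left(E,q \right)} = E + q + \frac{\left(E + q\right)^{2}}{\left(-1 + E\right)^{2}}$ ($O{\left(E,q \right)} = \left(E + q\right) + \left(\frac{E + q}{-1 + E}\right)^{2} = \left(E + q\right) + \frac{\left(E + q\right)^{2}}{\left(-1 + E\right)^{2}} = E + q + \frac{\left(E + q\right)^{2}}{\left(-1 + E\right)^{2}}$)
$v{\left(h,c \right)} = h \left(3 - c\right)$
$v{\left(172,-176 \right)} - O{\left(-210,Y \right)} = 172 \left(3 - -176\right) - \frac{\left(-210 + 90\right) \left(-210 + 90 + \left(-1 - 210\right)^{2}\right)}{\left(-1 - 210\right)^{2}} = 172 \left(3 + 176\right) - \frac{1}{44521} \left(-120\right) \left(-210 + 90 + \left(-211\right)^{2}\right) = 172 \cdot 179 - \frac{1}{44521} \left(-120\right) \left(-210 + 90 + 44521\right) = 30788 - \frac{1}{44521} \left(-120\right) 44401 = 30788 - - \frac{5328120}{44521} = 30788 + \frac{5328120}{44521} = \frac{1376040668}{44521}$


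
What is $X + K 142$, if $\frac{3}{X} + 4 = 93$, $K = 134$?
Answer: $\frac{1693495}{89} \approx 19028.0$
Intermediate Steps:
$X = \frac{3}{89}$ ($X = \frac{3}{-4 + 93} = \frac{3}{89} \approx 0.033708$)
$X + K 142 = \frac{3}{89} + 134 \cdot 142 = \frac{3}{89} + 19028 = \frac{1693495}{89}$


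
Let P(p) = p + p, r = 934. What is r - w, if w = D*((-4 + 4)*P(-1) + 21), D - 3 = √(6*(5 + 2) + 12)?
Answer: 871 - 63*√6 ≈ 716.68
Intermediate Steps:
P(p) = 2*p
D = 3 + 3*√6 (D = 3 + √(6*(5 + 2) + 12) = 3 + √(6*7 + 12) = 3 + √(42 + 12) = 3 + √54 = 3 + 3*√6 ≈ 10.348)
w = 63 + 63*√6 (w = (3 + 3*√6)*((-4 + 4)*(2*(-1)) + 21) = (3 + 3*√6)*(0*(-2) + 21) = (3 + 3*√6)*(0 + 21) = (3 + 3*√6)*21 = 63 + 63*√6 ≈ 217.32)
r - w = 934 - (63 + 63*√6) = 934 + (-63 - 63*√6) = 871 - 63*√6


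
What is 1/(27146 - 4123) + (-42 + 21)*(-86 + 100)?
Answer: -6768761/23023 ≈ -294.00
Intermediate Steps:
1/(27146 - 4123) + (-42 + 21)*(-86 + 100) = 1/23023 - 21*14 = 1/23023 - 294 = -6768761/23023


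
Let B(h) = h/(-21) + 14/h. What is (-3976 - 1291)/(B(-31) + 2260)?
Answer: -3428817/1471927 ≈ -2.3295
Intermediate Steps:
B(h) = 14/h - h/21 (B(h) = h*(-1/21) + 14/h = -h/21 + 14/h = 14/h - h/21)
(-3976 - 1291)/(B(-31) + 2260) = (-3976 - 1291)/((14/(-31) - 1/21*(-31)) + 2260) = -5267/((14*(-1/31) + 31/21) + 2260) = -5267/((-14/31 + 31/21) + 2260) = -5267/(667/651 + 2260) = -5267/1471927/651 = -5267*651/1471927 = -3428817/1471927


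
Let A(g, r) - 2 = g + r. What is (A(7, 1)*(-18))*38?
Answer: -6840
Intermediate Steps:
A(g, r) = 2 + g + r (A(g, r) = 2 + (g + r) = 2 + g + r)
(A(7, 1)*(-18))*38 = ((2 + 7 + 1)*(-18))*38 = (10*(-18))*38 = -180*38 = -6840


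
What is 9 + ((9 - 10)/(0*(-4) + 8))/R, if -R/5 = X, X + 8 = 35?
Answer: 9721/1080 ≈ 9.0009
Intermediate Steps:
X = 27 (X = -8 + 35 = 27)
R = -135 (R = -5*27 = -135)
9 + ((9 - 10)/(0*(-4) + 8))/R = 9 + ((9 - 10)/(0*(-4) + 8))/(-135) = 9 - 1/(0 + 8)*(-1/135) = 9 - 1/8*(-1/135) = 9 - 1*⅛*(-1/135) = 9 - ⅛*(-1/135) = 9 + 1/1080 = 9721/1080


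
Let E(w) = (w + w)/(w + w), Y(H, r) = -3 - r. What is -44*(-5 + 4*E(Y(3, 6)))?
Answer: 44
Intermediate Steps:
E(w) = 1 (E(w) = (2*w)/((2*w)) = (2*w)*(1/(2*w)) = 1)
-44*(-5 + 4*E(Y(3, 6))) = -44*(-5 + 4*1) = -44*(-5 + 4) = -44*(-1) = 44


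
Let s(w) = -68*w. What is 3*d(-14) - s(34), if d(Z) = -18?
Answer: 2258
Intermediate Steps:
3*d(-14) - s(34) = 3*(-18) - (-68)*34 = -54 - 1*(-2312) = -54 + 2312 = 2258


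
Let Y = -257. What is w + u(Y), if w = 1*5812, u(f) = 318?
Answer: 6130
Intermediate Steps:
w = 5812
w + u(Y) = 5812 + 318 = 6130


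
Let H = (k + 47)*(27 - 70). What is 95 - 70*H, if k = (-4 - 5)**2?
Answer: 385375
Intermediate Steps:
k = 81 (k = (-9)**2 = 81)
H = -5504 (H = (81 + 47)*(27 - 70) = 128*(-43) = -5504)
95 - 70*H = 95 - 70*(-5504) = 95 + 385280 = 385375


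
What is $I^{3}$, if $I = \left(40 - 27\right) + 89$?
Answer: $1061208$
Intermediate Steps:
$I = 102$ ($I = \left(40 - 27\right) + 89 = 13 + 89 = 102$)
$I^{3} = 102^{3} = 1061208$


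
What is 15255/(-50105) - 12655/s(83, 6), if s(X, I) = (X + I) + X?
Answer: -127340527/1723612 ≈ -73.880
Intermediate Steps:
s(X, I) = I + 2*X (s(X, I) = (I + X) + X = I + 2*X)
15255/(-50105) - 12655/s(83, 6) = 15255/(-50105) - 12655/(6 + 2*83) = 15255*(-1/50105) - 12655/(6 + 166) = -3051/10021 - 12655/172 = -127340527/1723612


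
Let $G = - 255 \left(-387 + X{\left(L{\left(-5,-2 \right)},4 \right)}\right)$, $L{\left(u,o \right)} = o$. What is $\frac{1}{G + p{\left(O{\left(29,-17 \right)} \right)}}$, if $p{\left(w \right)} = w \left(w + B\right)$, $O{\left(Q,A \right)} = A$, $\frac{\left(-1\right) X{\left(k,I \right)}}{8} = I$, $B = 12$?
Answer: $\frac{1}{106930} \approx 9.3519 \cdot 10^{-6}$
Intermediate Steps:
$X{\left(k,I \right)} = - 8 I$
$p{\left(w \right)} = w \left(12 + w\right)$ ($p{\left(w \right)} = w \left(w + 12\right) = w \left(12 + w\right)$)
$G = 106845$ ($G = - 255 \left(-387 - 32\right) = \left(-255\right) \left(-419\right) = 106845$)
$\frac{1}{G + p{\left(O{\left(29,-17 \right)} \right)}} = \frac{1}{106845 - 17 \left(12 - 17\right)} = \frac{1}{106845 - -85} = \frac{1}{106845 + 85} = \frac{1}{106930}$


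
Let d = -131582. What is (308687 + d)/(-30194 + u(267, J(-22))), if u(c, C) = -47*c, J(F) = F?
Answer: -177105/42743 ≈ -4.1435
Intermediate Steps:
(308687 + d)/(-30194 + u(267, J(-22))) = (308687 - 131582)/(-30194 - 47*267) = 177105/(-30194 - 12549) = 177105/(-42743) = 177105*(-1/42743) = -177105/42743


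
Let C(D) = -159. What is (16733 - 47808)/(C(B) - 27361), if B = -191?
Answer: 6215/5504 ≈ 1.1292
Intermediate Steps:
(16733 - 47808)/(C(B) - 27361) = (16733 - 47808)/(-159 - 27361) = -31075/(-27520) = -31075*(-1/27520) = 6215/5504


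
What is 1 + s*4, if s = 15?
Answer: 61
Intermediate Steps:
1 + s*4 = 1 + 15*4 = 1 + 60 = 61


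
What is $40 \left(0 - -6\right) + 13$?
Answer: $253$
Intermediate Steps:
$40 \left(0 - -6\right) + 13 = 40 \left(0 + 6\right) + 13 = 40 \cdot 6 + 13 = 240 + 13 = 253$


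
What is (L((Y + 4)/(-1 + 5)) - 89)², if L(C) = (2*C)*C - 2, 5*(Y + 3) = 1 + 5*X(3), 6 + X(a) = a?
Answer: 328298161/40000 ≈ 8207.5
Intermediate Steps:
X(a) = -6 + a
Y = -29/5 (Y = -3 + (1 + 5*(-6 + 3))/5 = -3 + (1 + 5*(-3))/5 = -3 + (1 - 15)/5 = -3 + (⅕)*(-14) = -3 - 14/5 = -29/5 ≈ -5.8000)
L(C) = -2 + 2*C² (L(C) = 2*C² - 2 = -2 + 2*C²)
(L((Y + 4)/(-1 + 5)) - 89)² = ((-2 + 2*((-29/5 + 4)/(-1 + 5))²) - 89)² = ((-2 + 2*(-9/5/4)²) - 89)² = ((-2 + 2*(-9/5*¼)²) - 89)² = ((-2 + 2*(-9/20)²) - 89)² = ((-2 + 2*(81/400)) - 89)² = ((-2 + 81/200) - 89)² = (-319/200 - 89)² = (-18119/200)² = 328298161/40000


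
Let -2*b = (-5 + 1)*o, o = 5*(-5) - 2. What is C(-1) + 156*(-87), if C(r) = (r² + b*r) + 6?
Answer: -13511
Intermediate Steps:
o = -27 (o = -25 - 2 = -27)
b = -54 (b = -(-5 + 1)*(-27)/2 = -(-2)*(-27) = -½*108 = -54)
C(r) = 6 + r² - 54*r (C(r) = (r² - 54*r) + 6 = 6 + r² - 54*r)
C(-1) + 156*(-87) = (6 + (-1)² - 54*(-1)) + 156*(-87) = (6 + 1 + 54) - 13572 = 61 - 13572 = -13511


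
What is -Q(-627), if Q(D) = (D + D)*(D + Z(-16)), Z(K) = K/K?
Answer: -785004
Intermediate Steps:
Z(K) = 1
Q(D) = 2*D*(1 + D) (Q(D) = (D + D)*(D + 1) = (2*D)*(1 + D) = 2*D*(1 + D))
-Q(-627) = -2*(-627)*(1 - 627) = -2*(-627)*(-626) = -1*785004 = -785004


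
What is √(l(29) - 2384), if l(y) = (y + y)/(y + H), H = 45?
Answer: I*√3262623/37 ≈ 48.818*I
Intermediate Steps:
l(y) = 2*y/(45 + y) (l(y) = (y + y)/(y + 45) = (2*y)/(45 + y) = 2*y/(45 + y))
√(l(29) - 2384) = √(2*29/(45 + 29) - 2384) = √(2*29/74 - 2384) = √(2*29*(1/74) - 2384) = √(29/37 - 2384) = √(-88179/37) = I*√3262623/37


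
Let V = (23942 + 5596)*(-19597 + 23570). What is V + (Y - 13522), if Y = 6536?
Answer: 117347488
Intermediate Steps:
V = 117354474 (V = 29538*3973 = 117354474)
V + (Y - 13522) = 117354474 + (6536 - 13522) = 117354474 - 6986 = 117347488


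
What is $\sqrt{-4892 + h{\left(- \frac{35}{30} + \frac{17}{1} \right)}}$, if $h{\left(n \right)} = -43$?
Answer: $i \sqrt{4935} \approx 70.25 i$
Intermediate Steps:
$\sqrt{-4892 + h{\left(- \frac{35}{30} + \frac{17}{1} \right)}} = \sqrt{-4892 - 43} = \sqrt{-4935} = i \sqrt{4935}$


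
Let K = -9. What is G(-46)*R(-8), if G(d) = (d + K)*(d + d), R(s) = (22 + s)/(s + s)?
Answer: -8855/2 ≈ -4427.5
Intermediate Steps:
R(s) = (22 + s)/(2*s) (R(s) = (22 + s)/((2*s)) = (22 + s)*(1/(2*s)) = (22 + s)/(2*s))
G(d) = 2*d*(-9 + d) (G(d) = (d - 9)*(d + d) = (-9 + d)*(2*d) = 2*d*(-9 + d))
G(-46)*R(-8) = (2*(-46)*(-9 - 46))*((½)*(22 - 8)/(-8)) = (2*(-46)*(-55))*((½)*(-⅛)*14) = 5060*(-7/8) = -8855/2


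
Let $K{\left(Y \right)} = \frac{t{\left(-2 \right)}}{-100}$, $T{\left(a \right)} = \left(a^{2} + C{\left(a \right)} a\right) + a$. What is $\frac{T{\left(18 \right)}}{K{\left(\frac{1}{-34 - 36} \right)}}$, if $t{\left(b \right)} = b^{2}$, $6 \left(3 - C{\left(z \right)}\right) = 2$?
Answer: $-9750$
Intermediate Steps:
$C{\left(z \right)} = \frac{8}{3}$ ($C{\left(z \right)} = 3 - \frac{1}{3} = \frac{8}{3}$)
$T{\left(a \right)} = a^{2} + \frac{11 a}{3}$ ($T{\left(a \right)} = \left(a^{2} + \frac{8 a}{3}\right) + a = a^{2} + \frac{11 a}{3}$)
$K{\left(Y \right)} = - \frac{1}{25}$ ($K{\left(Y \right)} = \frac{\left(-2\right)^{2}}{-100} = 4 \left(- \frac{1}{100}\right) = - \frac{1}{25}$)
$\frac{T{\left(18 \right)}}{K{\left(\frac{1}{-34 - 36} \right)}} = \frac{\frac{1}{3} \cdot 18 \left(11 + 3 \cdot 18\right)}{- \frac{1}{25}} = \frac{1}{3} \cdot 18 \left(11 + 54\right) \left(-25\right) = \frac{1}{3} \cdot 18 \cdot 65 \left(-25\right) = 390 \left(-25\right) = -9750$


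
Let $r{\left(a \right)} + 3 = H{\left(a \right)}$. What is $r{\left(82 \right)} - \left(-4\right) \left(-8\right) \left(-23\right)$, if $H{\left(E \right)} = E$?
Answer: $815$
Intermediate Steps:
$r{\left(a \right)} = -3 + a$
$r{\left(82 \right)} - \left(-4\right) \left(-8\right) \left(-23\right) = \left(-3 + 82\right) - \left(-4\right) \left(-8\right) \left(-23\right) = 79 - 32 \left(-23\right) = 79 - -736 = 79 + 736 = 815$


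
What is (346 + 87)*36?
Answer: 15588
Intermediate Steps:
(346 + 87)*36 = 433*36 = 15588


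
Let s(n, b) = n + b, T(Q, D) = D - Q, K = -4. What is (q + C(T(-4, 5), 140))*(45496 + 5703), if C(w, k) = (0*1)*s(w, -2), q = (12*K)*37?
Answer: -90929424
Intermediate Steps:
s(n, b) = b + n
q = -1776 (q = (12*(-4))*37 = -48*37 = -1776)
C(w, k) = 0 (C(w, k) = (0*1)*(-2 + w) = 0*(-2 + w) = 0)
(q + C(T(-4, 5), 140))*(45496 + 5703) = (-1776 + 0)*(45496 + 5703) = -1776*51199 = -90929424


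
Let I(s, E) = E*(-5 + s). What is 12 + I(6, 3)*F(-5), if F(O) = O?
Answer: -3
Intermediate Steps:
12 + I(6, 3)*F(-5) = 12 + (3*(-5 + 6))*(-5) = 12 + (3*1)*(-5) = 12 + 3*(-5) = 12 - 15 = -3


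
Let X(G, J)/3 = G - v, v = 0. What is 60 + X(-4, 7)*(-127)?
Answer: 1584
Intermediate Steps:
X(G, J) = 3*G (X(G, J) = 3*(G - 1*0) = 3*(G + 0) = 3*G)
60 + X(-4, 7)*(-127) = 60 + (3*(-4))*(-127) = 60 - 12*(-127) = 60 + 1524 = 1584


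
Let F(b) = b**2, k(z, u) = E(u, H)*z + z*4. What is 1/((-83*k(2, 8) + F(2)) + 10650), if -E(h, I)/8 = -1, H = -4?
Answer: 1/8662 ≈ 0.00011545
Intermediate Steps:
E(h, I) = 8 (E(h, I) = -8*(-1) = 8)
k(z, u) = 12*z (k(z, u) = 8*z + z*4 = 8*z + 4*z = 12*z)
1/((-83*k(2, 8) + F(2)) + 10650) = 1/((-996*2 + 2**2) + 10650) = 1/((-83*24 + 4) + 10650) = 1/((-1992 + 4) + 10650) = 1/(-1988 + 10650) = 1/8662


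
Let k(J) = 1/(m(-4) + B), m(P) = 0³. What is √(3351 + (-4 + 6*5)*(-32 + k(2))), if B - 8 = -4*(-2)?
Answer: √40330/4 ≈ 50.206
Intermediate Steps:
B = 16 (B = 8 - 4*(-2) = 8 + 8 = 16)
m(P) = 0
k(J) = 1/16 (k(J) = 1/(0 + 16) = 1/16)
√(3351 + (-4 + 6*5)*(-32 + k(2))) = √(3351 + (-4 + 6*5)*(-32 + 1/16)) = √(3351 + (-4 + 30)*(-511/16)) = √(3351 + 26*(-511/16)) = √(3351 - 6643/8) = √(20165/8) = √40330/4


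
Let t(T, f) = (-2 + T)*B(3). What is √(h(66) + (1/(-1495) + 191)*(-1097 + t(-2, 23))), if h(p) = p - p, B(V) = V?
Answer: 2*I*√118354775630/1495 ≈ 460.24*I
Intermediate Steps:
t(T, f) = -6 + 3*T (t(T, f) = (-2 + T)*3 = -6 + 3*T)
h(p) = 0
√(h(66) + (1/(-1495) + 191)*(-1097 + t(-2, 23))) = √(0 + (1/(-1495) + 191)*(-1097 + (-6 + 3*(-2)))) = √(0 + (-1/1495 + 191)*(-1097 + (-6 - 6))) = √(0 + 285544*(-1097 - 12)/1495) = √(0 + (285544/1495)*(-1109)) = √(0 - 316668296/1495) = √(-316668296/1495) = 2*I*√118354775630/1495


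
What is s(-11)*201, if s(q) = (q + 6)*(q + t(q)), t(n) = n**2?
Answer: -110550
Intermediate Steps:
s(q) = (6 + q)*(q + q**2) (s(q) = (q + 6)*(q + q**2) = (6 + q)*(q + q**2))
s(-11)*201 = -11*(6 + (-11)**2 + 7*(-11))*201 = -11*(6 + 121 - 77)*201 = -11*50*201 = -550*201 = -110550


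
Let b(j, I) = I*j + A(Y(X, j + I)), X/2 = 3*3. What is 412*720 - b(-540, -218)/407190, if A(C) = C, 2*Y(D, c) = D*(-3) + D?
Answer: 20131453983/67865 ≈ 2.9664e+5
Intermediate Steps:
X = 18 (X = 2*(3*3) = 2*9 = 18)
Y(D, c) = -D (Y(D, c) = (D*(-3) + D)/2 = (-3*D + D)/2 = (-2*D)/2 = -D)
b(j, I) = -18 + I*j (b(j, I) = I*j - 1*18 = I*j - 18 = -18 + I*j)
412*720 - b(-540, -218)/407190 = 412*720 - (-18 - 218*(-540))/407190 = 296640 - (-18 + 117720)/407190 = 296640 - 117702/407190 = 296640 - 1*19617/67865 = 296640 - 19617/67865 = 20131453983/67865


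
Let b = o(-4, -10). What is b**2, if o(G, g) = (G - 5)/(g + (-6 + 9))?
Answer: 81/49 ≈ 1.6531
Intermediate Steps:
o(G, g) = (-5 + G)/(3 + g) (o(G, g) = (-5 + G)/(g + 3) = (-5 + G)/(3 + g))
b = 9/7 (b = (-5 - 4)/(3 - 10) = -9/(-7) = -1/7*(-9) = 9/7 ≈ 1.2857)
b**2 = (9/7)**2 = 81/49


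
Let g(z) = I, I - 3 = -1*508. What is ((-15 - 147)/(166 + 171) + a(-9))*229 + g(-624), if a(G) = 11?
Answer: 641620/337 ≈ 1903.9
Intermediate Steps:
I = -505 (I = 3 - 1*508 = 3 - 508 = -505)
g(z) = -505
((-15 - 147)/(166 + 171) + a(-9))*229 + g(-624) = ((-15 - 147)/(166 + 171) + 11)*229 - 505 = (-162/337 + 11)*229 - 505 = (3545/337)*229 - 505 = 811805/337 - 505 = 641620/337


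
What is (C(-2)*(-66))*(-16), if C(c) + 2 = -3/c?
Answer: -528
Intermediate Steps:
C(c) = -2 - 3/c
(C(-2)*(-66))*(-16) = ((-2 - 3/(-2))*(-66))*(-16) = ((-2 - 3*(-½))*(-66))*(-16) = ((-2 + 3/2)*(-66))*(-16) = -½*(-66)*(-16) = 33*(-16) = -528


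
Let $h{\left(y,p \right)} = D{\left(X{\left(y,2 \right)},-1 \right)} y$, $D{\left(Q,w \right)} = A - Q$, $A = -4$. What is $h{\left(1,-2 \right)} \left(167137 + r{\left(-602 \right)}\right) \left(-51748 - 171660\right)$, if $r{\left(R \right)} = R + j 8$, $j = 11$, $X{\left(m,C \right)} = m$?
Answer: $186124555920$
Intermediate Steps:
$D{\left(Q,w \right)} = -4 - Q$
$r{\left(R \right)} = 88 + R$ ($r{\left(R \right)} = R + 11 \cdot 8 = R + 88 = 88 + R$)
$h{\left(y,p \right)} = y \left(-4 - y\right)$ ($h{\left(y,p \right)} = \left(-4 - y\right) y = y \left(-4 - y\right)$)
$h{\left(1,-2 \right)} \left(167137 + r{\left(-602 \right)}\right) \left(-51748 - 171660\right) = \left(-1\right) 1 \left(4 + 1\right) \left(167137 + \left(88 - 602\right)\right) \left(-51748 - 171660\right) = \left(-1\right) 1 \cdot 5 \left(167137 - 514\right) \left(-223408\right) = - 5 \cdot 166623 \left(-223408\right) = \left(-5\right) \left(-37224911184\right) = 186124555920$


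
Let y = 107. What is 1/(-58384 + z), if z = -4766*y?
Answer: -1/568346 ≈ -1.7595e-6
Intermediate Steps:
z = -509962 (z = -4766*107 = -509962)
1/(-58384 + z) = 1/(-58384 - 509962) = 1/(-568346) = -1/568346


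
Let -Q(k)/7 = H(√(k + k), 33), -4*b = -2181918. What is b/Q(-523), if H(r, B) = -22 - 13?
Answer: 1090959/490 ≈ 2226.4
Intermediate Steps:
b = 1090959/2 (b = -¼*(-2181918) = 1090959/2 ≈ 5.4548e+5)
H(r, B) = -35
Q(k) = 245 (Q(k) = -7*(-35) = 245)
b/Q(-523) = (1090959/2)/245 = (1090959/2)*(1/245) = 1090959/490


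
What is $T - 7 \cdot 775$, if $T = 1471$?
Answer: $-3954$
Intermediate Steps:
$T - 7 \cdot 775 = 1471 - 7 \cdot 775 = 1471 - 5425 = -3954$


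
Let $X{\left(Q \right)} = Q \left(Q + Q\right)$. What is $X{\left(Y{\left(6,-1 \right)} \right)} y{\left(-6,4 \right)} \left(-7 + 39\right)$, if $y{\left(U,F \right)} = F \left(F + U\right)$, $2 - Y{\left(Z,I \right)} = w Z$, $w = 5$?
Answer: $-401408$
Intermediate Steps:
$Y{\left(Z,I \right)} = 2 - 5 Z$
$X{\left(Q \right)} = 2 Q^{2}$ ($X{\left(Q \right)} = Q 2 Q = 2 Q^{2}$)
$X{\left(Y{\left(6,-1 \right)} \right)} y{\left(-6,4 \right)} \left(-7 + 39\right) = 2 \left(2 - 30\right)^{2} \cdot 4 \left(4 - 6\right) \left(-7 + 39\right) = 2 \left(2 - 30\right)^{2} \cdot 4 \left(-2\right) 32 = 2 \left(-28\right)^{2} \left(-8\right) 32 = 2 \cdot 784 \left(-8\right) 32 = 1568 \left(-8\right) 32 = \left(-12544\right) 32 = -401408$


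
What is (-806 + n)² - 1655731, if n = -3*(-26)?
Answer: -1125747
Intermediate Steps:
n = 78
(-806 + n)² - 1655731 = (-806 + 78)² - 1655731 = (-728)² - 1655731 = 529984 - 1655731 = -1125747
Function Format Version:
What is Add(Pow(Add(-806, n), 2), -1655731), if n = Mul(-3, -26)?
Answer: -1125747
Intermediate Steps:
n = 78
Add(Pow(Add(-806, n), 2), -1655731) = Add(Pow(Add(-806, 78), 2), -1655731) = Add(Pow(-728, 2), -1655731) = Add(529984, -1655731) = -1125747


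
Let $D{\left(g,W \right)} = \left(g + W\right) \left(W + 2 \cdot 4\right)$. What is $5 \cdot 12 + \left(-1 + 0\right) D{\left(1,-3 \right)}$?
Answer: $70$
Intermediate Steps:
$D{\left(g,W \right)} = \left(8 + W\right) \left(W + g\right)$ ($D{\left(g,W \right)} = \left(W + g\right) \left(W + 8\right) = \left(W + g\right) \left(8 + W\right) = \left(8 + W\right) \left(W + g\right)$)
$5 \cdot 12 + \left(-1 + 0\right) D{\left(1,-3 \right)} = 5 \cdot 12 + \left(-1 + 0\right) \left(\left(-3\right)^{2} + 8 \left(-3\right) + 8 \cdot 1 - 3\right) = 60 - \left(9 - 24 + 8 - 3\right) = 60 - -10 = 60 + 10 = 70$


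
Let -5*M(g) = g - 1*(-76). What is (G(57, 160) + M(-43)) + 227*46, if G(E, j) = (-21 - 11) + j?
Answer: 52817/5 ≈ 10563.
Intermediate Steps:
G(E, j) = -32 + j
M(g) = -76/5 - g/5 (M(g) = -(g - 1*(-76))/5 = -(g + 76)/5 = -(76 + g)/5 = -76/5 - g/5)
(G(57, 160) + M(-43)) + 227*46 = ((-32 + 160) + (-76/5 - ⅕*(-43))) + 227*46 = (128 + (-76/5 + 43/5)) + 10442 = (128 - 33/5) + 10442 = 607/5 + 10442 = 52817/5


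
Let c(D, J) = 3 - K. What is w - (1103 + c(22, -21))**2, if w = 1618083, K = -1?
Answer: 392634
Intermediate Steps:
c(D, J) = 4 (c(D, J) = 3 - 1*(-1) = 3 + 1 = 4)
w - (1103 + c(22, -21))**2 = 1618083 - (1103 + 4)**2 = 1618083 - 1*1107**2 = 1618083 - 1*1225449 = 1618083 - 1225449 = 392634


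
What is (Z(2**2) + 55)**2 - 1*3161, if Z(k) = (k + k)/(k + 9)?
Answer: -11480/169 ≈ -67.929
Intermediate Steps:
Z(k) = 2*k/(9 + k) (Z(k) = (2*k)/(9 + k) = 2*k/(9 + k))
(Z(2**2) + 55)**2 - 1*3161 = (2*2**2/(9 + 2**2) + 55)**2 - 1*3161 = (2*4/(9 + 4) + 55)**2 - 3161 = (2*4/13 + 55)**2 - 3161 = (2*4*(1/13) + 55)**2 - 3161 = (8/13 + 55)**2 - 3161 = (723/13)**2 - 3161 = 522729/169 - 3161 = -11480/169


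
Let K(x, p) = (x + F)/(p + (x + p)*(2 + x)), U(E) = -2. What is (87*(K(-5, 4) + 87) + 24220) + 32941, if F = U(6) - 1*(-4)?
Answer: 452849/7 ≈ 64693.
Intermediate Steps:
F = 2 (F = -2 - 1*(-4) = -2 + 4 = 2)
K(x, p) = (2 + x)/(p + (2 + x)*(p + x)) (K(x, p) = (x + 2)/(p + (x + p)*(2 + x)) = (2 + x)/(p + (p + x)*(2 + x)) = (2 + x)/(p + (2 + x)*(p + x)))
(87*(K(-5, 4) + 87) + 24220) + 32941 = (87*((2 - 5)/((-5)**2 + 2*(-5) + 3*4 + 4*(-5)) + 87) + 24220) + 32941 = (87*(-3/(25 - 10 + 12 - 20) + 87) + 24220) + 32941 = (87*(-3/7 + 87) + 24220) + 32941 = (87*(606/7) + 24220) + 32941 = (52722/7 + 24220) + 32941 = 222262/7 + 32941 = 452849/7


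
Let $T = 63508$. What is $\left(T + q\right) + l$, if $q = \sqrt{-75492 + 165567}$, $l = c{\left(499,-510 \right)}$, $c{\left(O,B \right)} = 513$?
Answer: $64021 + 5 \sqrt{3603} \approx 64321.0$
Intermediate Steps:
$l = 513$
$q = 5 \sqrt{3603}$ ($q = \sqrt{90075} = 5 \sqrt{3603} \approx 300.13$)
$\left(T + q\right) + l = \left(63508 + 5 \sqrt{3603}\right) + 513 = 64021 + 5 \sqrt{3603}$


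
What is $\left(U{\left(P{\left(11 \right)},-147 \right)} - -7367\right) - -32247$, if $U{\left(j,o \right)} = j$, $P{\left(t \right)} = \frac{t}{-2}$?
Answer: $\frac{79217}{2} \approx 39609.0$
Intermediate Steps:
$P{\left(t \right)} = - \frac{t}{2}$ ($P{\left(t \right)} = t \left(- \frac{1}{2}\right) = - \frac{t}{2}$)
$\left(U{\left(P{\left(11 \right)},-147 \right)} - -7367\right) - -32247 = \left(\left(- \frac{1}{2}\right) 11 - -7367\right) - -32247 = \left(- \frac{11}{2} + 7367\right) + 32247 = \frac{14723}{2} + 32247 = \frac{79217}{2}$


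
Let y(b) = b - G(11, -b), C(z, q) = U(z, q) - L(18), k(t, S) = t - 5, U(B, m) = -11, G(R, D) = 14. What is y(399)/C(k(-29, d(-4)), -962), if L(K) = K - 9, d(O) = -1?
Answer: -77/4 ≈ -19.250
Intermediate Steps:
k(t, S) = -5 + t
L(K) = -9 + K
C(z, q) = -20 (C(z, q) = -11 - (-9 + 18) = -11 - 1*9 = -11 - 9 = -20)
y(b) = -14 + b (y(b) = b - 1*14 = b - 14 = -14 + b)
y(399)/C(k(-29, d(-4)), -962) = (-14 + 399)/(-20) = 385*(-1/20) = -77/4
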